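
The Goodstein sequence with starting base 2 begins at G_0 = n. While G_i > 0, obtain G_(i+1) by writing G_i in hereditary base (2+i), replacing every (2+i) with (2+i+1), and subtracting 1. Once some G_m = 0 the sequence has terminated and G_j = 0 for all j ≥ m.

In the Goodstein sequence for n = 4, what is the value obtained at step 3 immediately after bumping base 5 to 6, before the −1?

G_0 = 4. HB_2(4) = 2^2. Bump = 27. G_1 = 26.
G_1 = 26. HB_3(26) = 2·3^2 + 2·3 + 2. Bump = 42. G_2 = 41.
G_2 = 41. HB_4(41) = 2·4^2 + 2·4 + 1. Bump = 61. G_3 = 60.

84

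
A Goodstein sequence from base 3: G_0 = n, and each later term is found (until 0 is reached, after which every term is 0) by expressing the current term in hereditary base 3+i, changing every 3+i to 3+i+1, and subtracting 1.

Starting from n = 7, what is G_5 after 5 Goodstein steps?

9

(0) 7|_3 = 2·3 + 1 ↦ 2·4 + 1|_4 = 9 ⇒ 8
(1) 8|_4 = 2·4 ↦ 2·5|_5 = 10 ⇒ 9
(2) 9|_5 = 5 + 4 ↦ 6 + 4|_6 = 10 ⇒ 9
(3) 9|_6 = 6 + 3 ↦ 7 + 3|_7 = 10 ⇒ 9
(4) 9|_7 = 7 + 2 ↦ 8 + 2|_8 = 10 ⇒ 9
(5) 9|_8 = 8 + 1 ↦ 9 + 1|_9 = 10 ⇒ 9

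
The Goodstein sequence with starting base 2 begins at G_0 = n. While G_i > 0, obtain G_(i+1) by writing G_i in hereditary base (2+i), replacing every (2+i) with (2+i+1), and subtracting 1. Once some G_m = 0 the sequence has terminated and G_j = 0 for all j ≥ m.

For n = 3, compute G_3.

3 —HB2→ 2 + 1 —bump→ 3 + 1 = 4 —(−1)→ 3
3 —HB3→ 3 —bump→ 4 = 4 —(−1)→ 3
3 —HB4→ 3 —bump→ 3 = 3 —(−1)→ 2

2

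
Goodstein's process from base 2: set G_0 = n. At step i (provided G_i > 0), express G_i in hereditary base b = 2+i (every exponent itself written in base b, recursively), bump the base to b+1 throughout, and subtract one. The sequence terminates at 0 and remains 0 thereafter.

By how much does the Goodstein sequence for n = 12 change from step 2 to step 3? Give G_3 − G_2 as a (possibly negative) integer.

G_0=12  [base 2] 2^(2 + 1) + 2^2  →[2↦3]→  3^(3 + 1) + 3^3 = 108  −1 ⇒ G_1=107
G_1=107  [base 3] 3^(3 + 1) + 2·3^2 + 2·3 + 2  →[3↦4]→  4^(4 + 1) + 2·4^2 + 2·4 + 2 = 1066  −1 ⇒ G_2=1065
G_2=1065  [base 4] 4^(4 + 1) + 2·4^2 + 2·4 + 1  →[4↦5]→  5^(5 + 1) + 2·5^2 + 2·5 + 1 = 15686  −1 ⇒ G_3=15685

14620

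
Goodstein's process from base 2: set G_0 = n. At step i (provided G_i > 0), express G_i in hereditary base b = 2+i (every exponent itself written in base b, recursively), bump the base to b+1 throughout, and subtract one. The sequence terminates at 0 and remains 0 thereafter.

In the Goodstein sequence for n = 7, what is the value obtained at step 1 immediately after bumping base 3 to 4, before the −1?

G_0 = 7. HB_2(7) = 2^2 + 2 + 1. Bump = 31. G_1 = 30.
G_1 = 30. HB_3(30) = 3^3 + 3. Bump = 260. G_2 = 259.

260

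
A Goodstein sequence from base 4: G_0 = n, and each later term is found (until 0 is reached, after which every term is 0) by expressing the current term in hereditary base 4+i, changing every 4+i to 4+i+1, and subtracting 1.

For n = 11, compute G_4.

15

11 —HB4→ 2·4 + 3 —bump→ 2·5 + 3 = 13 —(−1)→ 12
12 —HB5→ 2·5 + 2 —bump→ 2·6 + 2 = 14 —(−1)→ 13
13 —HB6→ 2·6 + 1 —bump→ 2·7 + 1 = 15 —(−1)→ 14
14 —HB7→ 2·7 —bump→ 2·8 = 16 —(−1)→ 15
15 —HB8→ 8 + 7 —bump→ 9 + 7 = 16 —(−1)→ 15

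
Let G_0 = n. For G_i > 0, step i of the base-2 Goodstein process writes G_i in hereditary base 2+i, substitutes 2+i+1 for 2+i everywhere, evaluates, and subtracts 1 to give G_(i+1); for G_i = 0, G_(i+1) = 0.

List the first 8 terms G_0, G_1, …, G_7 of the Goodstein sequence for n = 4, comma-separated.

(0) 4|_2 = 2^2 ↦ 3^3|_3 = 27 ⇒ 26
(1) 26|_3 = 2·3^2 + 2·3 + 2 ↦ 2·4^2 + 2·4 + 2|_4 = 42 ⇒ 41
(2) 41|_4 = 2·4^2 + 2·4 + 1 ↦ 2·5^2 + 2·5 + 1|_5 = 61 ⇒ 60
(3) 60|_5 = 2·5^2 + 2·5 ↦ 2·6^2 + 2·6|_6 = 84 ⇒ 83
(4) 83|_6 = 2·6^2 + 6 + 5 ↦ 2·7^2 + 7 + 5|_7 = 110 ⇒ 109
(5) 109|_7 = 2·7^2 + 7 + 4 ↦ 2·8^2 + 8 + 4|_8 = 140 ⇒ 139
(6) 139|_8 = 2·8^2 + 8 + 3 ↦ 2·9^2 + 9 + 3|_9 = 174 ⇒ 173

4, 26, 41, 60, 83, 109, 139, 173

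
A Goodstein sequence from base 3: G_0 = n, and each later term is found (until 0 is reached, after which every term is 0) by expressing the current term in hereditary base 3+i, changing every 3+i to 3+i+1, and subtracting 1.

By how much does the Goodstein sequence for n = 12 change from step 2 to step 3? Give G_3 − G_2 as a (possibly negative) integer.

10

12 —HB3→ 3^2 + 3 —bump→ 4^2 + 4 = 20 —(−1)→ 19
19 —HB4→ 4^2 + 3 —bump→ 5^2 + 3 = 28 —(−1)→ 27
27 —HB5→ 5^2 + 2 —bump→ 6^2 + 2 = 38 —(−1)→ 37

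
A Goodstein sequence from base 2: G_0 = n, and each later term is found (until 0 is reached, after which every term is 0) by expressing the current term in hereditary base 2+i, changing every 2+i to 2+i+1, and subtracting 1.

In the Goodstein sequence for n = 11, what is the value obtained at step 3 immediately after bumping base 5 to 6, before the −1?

279938

[0] 11 ≡ 2^(2 + 1) + 2 + 1 (base 2). Lift 3: 85. −1: 84.
[1] 84 ≡ 3^(3 + 1) + 3 (base 3). Lift 4: 1028. −1: 1027.
[2] 1027 ≡ 4^(4 + 1) + 3 (base 4). Lift 5: 15628. −1: 15627.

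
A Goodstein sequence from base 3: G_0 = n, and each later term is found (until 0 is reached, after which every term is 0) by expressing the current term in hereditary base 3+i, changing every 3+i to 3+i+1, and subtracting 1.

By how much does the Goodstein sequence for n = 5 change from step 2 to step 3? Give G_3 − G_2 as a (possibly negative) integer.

0

[0] 5 ≡ 3 + 2 (base 3). Lift 4: 6. −1: 5.
[1] 5 ≡ 4 + 1 (base 4). Lift 5: 6. −1: 5.
[2] 5 ≡ 5 (base 5). Lift 6: 6. −1: 5.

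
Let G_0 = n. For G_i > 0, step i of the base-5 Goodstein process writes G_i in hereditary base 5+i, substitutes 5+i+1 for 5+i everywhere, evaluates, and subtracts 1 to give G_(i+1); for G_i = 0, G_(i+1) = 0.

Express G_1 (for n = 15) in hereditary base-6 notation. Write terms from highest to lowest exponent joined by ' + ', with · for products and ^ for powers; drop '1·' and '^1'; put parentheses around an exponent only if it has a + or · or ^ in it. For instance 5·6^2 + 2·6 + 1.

G_0=15  [base 5] 3·5  →[5↦6]→  3·6 = 18  −1 ⇒ G_1=17
G_1=17  [base 6] 2·6 + 5  →[6↦7]→  2·7 + 5 = 19  −1 ⇒ G_2=18

2·6 + 5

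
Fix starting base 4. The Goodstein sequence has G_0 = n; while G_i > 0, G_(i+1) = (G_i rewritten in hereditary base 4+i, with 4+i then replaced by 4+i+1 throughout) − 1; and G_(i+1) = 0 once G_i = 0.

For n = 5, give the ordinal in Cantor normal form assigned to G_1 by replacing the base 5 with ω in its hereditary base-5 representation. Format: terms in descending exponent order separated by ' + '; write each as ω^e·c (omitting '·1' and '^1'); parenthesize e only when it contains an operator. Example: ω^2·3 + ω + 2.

base 4: 5 = 4 + 1; at 5: 5 + 1 = 6; next = 5
base 5: 5 = 5; at 6: 6 = 6; next = 5

ω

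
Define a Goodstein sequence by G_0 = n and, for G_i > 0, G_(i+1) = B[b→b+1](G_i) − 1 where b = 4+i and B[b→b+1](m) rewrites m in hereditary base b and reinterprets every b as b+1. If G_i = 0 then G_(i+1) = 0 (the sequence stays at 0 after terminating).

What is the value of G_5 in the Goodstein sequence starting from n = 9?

11

step 0: 9 = 2·4 + 1; sub 5 for 4: 2·5 + 1; = 11; G_1 = 11−1 = 10
step 1: 10 = 2·5; sub 6 for 5: 2·6; = 12; G_2 = 12−1 = 11
step 2: 11 = 6 + 5; sub 7 for 6: 7 + 5; = 12; G_3 = 12−1 = 11
step 3: 11 = 7 + 4; sub 8 for 7: 8 + 4; = 12; G_4 = 12−1 = 11
step 4: 11 = 8 + 3; sub 9 for 8: 9 + 3; = 12; G_5 = 12−1 = 11
step 5: 11 = 9 + 2; sub 10 for 9: 10 + 2; = 12; G_6 = 12−1 = 11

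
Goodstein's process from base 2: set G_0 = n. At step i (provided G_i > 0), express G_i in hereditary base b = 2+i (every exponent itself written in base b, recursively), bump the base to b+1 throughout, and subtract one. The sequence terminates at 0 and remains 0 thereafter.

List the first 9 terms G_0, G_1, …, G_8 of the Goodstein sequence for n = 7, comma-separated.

step 0: 7 = 2^2 + 2 + 1; sub 3 for 2: 3^3 + 3 + 1; = 31; G_1 = 31−1 = 30
step 1: 30 = 3^3 + 3; sub 4 for 3: 4^4 + 4; = 260; G_2 = 260−1 = 259
step 2: 259 = 4^4 + 3; sub 5 for 4: 5^5 + 3; = 3128; G_3 = 3128−1 = 3127
step 3: 3127 = 5^5 + 2; sub 6 for 5: 6^6 + 2; = 46658; G_4 = 46658−1 = 46657
step 4: 46657 = 6^6 + 1; sub 7 for 6: 7^7 + 1; = 823544; G_5 = 823544−1 = 823543
step 5: 823543 = 7^7; sub 8 for 7: 8^8; = 16777216; G_6 = 16777216−1 = 16777215
step 6: 16777215 = 7·8^7 + 7·8^6 + 7·8^5 + 7·8^4 + 7·8^3 + 7·8^2 + 7·8 + 7; sub 9 for 8: 7·9^7 + 7·9^6 + 7·9^5 + 7·9^4 + 7·9^3 + 7·9^2 + 7·9 + 7; = 37665880; G_7 = 37665880−1 = 37665879
step 7: 37665879 = 7·9^7 + 7·9^6 + 7·9^5 + 7·9^4 + 7·9^3 + 7·9^2 + 7·9 + 6; sub 10 for 9: 7·10^7 + 7·10^6 + 7·10^5 + 7·10^4 + 7·10^3 + 7·10^2 + 7·10 + 6; = 77777776; G_8 = 77777776−1 = 77777775

7, 30, 259, 3127, 46657, 823543, 16777215, 37665879, 77777775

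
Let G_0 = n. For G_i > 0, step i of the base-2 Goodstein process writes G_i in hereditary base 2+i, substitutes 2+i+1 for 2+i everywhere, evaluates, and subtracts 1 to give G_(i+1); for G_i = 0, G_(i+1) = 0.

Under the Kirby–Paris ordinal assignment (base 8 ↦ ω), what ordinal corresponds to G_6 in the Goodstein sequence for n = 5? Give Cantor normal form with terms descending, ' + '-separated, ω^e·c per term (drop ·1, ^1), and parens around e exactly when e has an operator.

G_0 = 5. HB_2(5) = 2^2 + 1. Bump = 28. G_1 = 27.
G_1 = 27. HB_3(27) = 3^3. Bump = 256. G_2 = 255.
G_2 = 255. HB_4(255) = 3·4^3 + 3·4^2 + 3·4 + 3. Bump = 468. G_3 = 467.
G_3 = 467. HB_5(467) = 3·5^3 + 3·5^2 + 3·5 + 2. Bump = 776. G_4 = 775.
G_4 = 775. HB_6(775) = 3·6^3 + 3·6^2 + 3·6 + 1. Bump = 1198. G_5 = 1197.
G_5 = 1197. HB_7(1197) = 3·7^3 + 3·7^2 + 3·7. Bump = 1752. G_6 = 1751.

ω^3·3 + ω^2·3 + ω·2 + 7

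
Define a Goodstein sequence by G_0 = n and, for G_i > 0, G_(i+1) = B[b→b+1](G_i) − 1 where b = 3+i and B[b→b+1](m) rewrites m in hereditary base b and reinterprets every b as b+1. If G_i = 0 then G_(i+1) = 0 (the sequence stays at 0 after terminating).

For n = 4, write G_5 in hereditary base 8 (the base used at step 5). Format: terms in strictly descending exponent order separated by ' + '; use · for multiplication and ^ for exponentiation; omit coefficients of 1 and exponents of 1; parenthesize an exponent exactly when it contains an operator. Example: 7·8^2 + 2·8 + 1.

1

4 —HB3→ 3 + 1 —bump→ 4 + 1 = 5 —(−1)→ 4
4 —HB4→ 4 —bump→ 5 = 5 —(−1)→ 4
4 —HB5→ 4 —bump→ 4 = 4 —(−1)→ 3
3 —HB6→ 3 —bump→ 3 = 3 —(−1)→ 2
2 —HB7→ 2 —bump→ 2 = 2 —(−1)→ 1
1 —HB8→ 1 —bump→ 1 = 1 —(−1)→ 0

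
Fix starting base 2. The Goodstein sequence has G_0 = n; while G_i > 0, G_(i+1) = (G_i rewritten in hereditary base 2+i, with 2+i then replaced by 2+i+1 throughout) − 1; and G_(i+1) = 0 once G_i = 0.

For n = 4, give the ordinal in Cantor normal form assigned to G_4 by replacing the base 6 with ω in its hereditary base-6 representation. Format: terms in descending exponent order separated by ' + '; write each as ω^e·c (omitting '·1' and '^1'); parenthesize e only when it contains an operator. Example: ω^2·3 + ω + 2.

ω^2·2 + ω + 5

base 2: 4 = 2^2; at 3: 3^3 = 27; next = 26
base 3: 26 = 2·3^2 + 2·3 + 2; at 4: 2·4^2 + 2·4 + 2 = 42; next = 41
base 4: 41 = 2·4^2 + 2·4 + 1; at 5: 2·5^2 + 2·5 + 1 = 61; next = 60
base 5: 60 = 2·5^2 + 2·5; at 6: 2·6^2 + 2·6 = 84; next = 83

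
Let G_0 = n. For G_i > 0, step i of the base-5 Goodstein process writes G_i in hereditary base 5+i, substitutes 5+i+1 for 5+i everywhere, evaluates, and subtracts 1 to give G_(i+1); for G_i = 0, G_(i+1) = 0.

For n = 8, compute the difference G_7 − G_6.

-1

(0) 8|_5 = 5 + 3 ↦ 6 + 3|_6 = 9 ⇒ 8
(1) 8|_6 = 6 + 2 ↦ 7 + 2|_7 = 9 ⇒ 8
(2) 8|_7 = 7 + 1 ↦ 8 + 1|_8 = 9 ⇒ 8
(3) 8|_8 = 8 ↦ 9|_9 = 9 ⇒ 8
(4) 8|_9 = 8 ↦ 8|_10 = 8 ⇒ 7
(5) 7|_10 = 7 ↦ 7|_11 = 7 ⇒ 6
(6) 6|_11 = 6 ↦ 6|_12 = 6 ⇒ 5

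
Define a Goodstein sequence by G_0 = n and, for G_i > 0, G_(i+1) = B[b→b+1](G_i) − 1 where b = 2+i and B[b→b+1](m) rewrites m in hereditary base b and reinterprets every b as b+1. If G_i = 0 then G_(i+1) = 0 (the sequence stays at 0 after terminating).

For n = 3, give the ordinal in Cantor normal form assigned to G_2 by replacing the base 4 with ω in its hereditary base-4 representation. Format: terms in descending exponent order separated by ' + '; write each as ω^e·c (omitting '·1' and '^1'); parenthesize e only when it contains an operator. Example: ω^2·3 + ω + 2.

3

G_0=3  [base 2] 2 + 1  →[2↦3]→  3 + 1 = 4  −1 ⇒ G_1=3
G_1=3  [base 3] 3  →[3↦4]→  4 = 4  −1 ⇒ G_2=3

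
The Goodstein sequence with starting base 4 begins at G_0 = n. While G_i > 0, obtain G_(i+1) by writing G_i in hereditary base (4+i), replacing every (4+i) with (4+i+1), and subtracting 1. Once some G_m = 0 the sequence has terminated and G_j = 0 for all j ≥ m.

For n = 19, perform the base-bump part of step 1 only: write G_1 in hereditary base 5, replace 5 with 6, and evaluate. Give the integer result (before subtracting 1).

base 4: 19 = 4^2 + 3; at 5: 5^2 + 3 = 28; next = 27
base 5: 27 = 5^2 + 2; at 6: 6^2 + 2 = 38; next = 37

38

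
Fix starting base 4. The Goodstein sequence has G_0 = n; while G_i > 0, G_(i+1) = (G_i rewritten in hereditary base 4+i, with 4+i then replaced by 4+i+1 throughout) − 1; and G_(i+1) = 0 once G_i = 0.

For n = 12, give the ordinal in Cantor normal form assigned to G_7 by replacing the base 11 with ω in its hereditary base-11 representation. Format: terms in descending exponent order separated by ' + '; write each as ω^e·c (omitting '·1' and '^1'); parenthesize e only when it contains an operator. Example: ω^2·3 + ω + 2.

ω + 8

step 0: 12 = 3·4; sub 5 for 4: 3·5; = 15; G_1 = 15−1 = 14
step 1: 14 = 2·5 + 4; sub 6 for 5: 2·6 + 4; = 16; G_2 = 16−1 = 15
step 2: 15 = 2·6 + 3; sub 7 for 6: 2·7 + 3; = 17; G_3 = 17−1 = 16
step 3: 16 = 2·7 + 2; sub 8 for 7: 2·8 + 2; = 18; G_4 = 18−1 = 17
step 4: 17 = 2·8 + 1; sub 9 for 8: 2·9 + 1; = 19; G_5 = 19−1 = 18
step 5: 18 = 2·9; sub 10 for 9: 2·10; = 20; G_6 = 20−1 = 19
step 6: 19 = 10 + 9; sub 11 for 10: 11 + 9; = 20; G_7 = 20−1 = 19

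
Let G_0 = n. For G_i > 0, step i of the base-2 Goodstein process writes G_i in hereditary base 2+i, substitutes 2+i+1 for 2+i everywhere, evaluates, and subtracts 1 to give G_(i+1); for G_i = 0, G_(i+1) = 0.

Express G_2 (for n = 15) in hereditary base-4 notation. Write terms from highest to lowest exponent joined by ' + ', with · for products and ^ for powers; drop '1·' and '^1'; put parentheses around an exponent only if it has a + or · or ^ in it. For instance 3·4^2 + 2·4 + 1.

i=0: 15 = 2^(2 + 1) + 2^2 + 2 + 1 (b=2); 2→3: 3^(3 + 1) + 3^3 + 3 + 1 = 112; 112−1 = 111
i=1: 111 = 3^(3 + 1) + 3^3 + 3 (b=3); 3→4: 4^(4 + 1) + 4^4 + 4 = 1284; 1284−1 = 1283

4^(4 + 1) + 4^4 + 3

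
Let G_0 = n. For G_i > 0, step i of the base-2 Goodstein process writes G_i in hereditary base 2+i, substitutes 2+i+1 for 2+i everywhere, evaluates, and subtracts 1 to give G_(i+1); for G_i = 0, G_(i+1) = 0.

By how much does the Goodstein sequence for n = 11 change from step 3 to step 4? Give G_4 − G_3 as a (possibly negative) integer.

264310

i=0: 11 = 2^(2 + 1) + 2 + 1 (b=2); 2→3: 3^(3 + 1) + 3 + 1 = 85; 85−1 = 84
i=1: 84 = 3^(3 + 1) + 3 (b=3); 3→4: 4^(4 + 1) + 4 = 1028; 1028−1 = 1027
i=2: 1027 = 4^(4 + 1) + 3 (b=4); 4→5: 5^(5 + 1) + 3 = 15628; 15628−1 = 15627
i=3: 15627 = 5^(5 + 1) + 2 (b=5); 5→6: 6^(6 + 1) + 2 = 279938; 279938−1 = 279937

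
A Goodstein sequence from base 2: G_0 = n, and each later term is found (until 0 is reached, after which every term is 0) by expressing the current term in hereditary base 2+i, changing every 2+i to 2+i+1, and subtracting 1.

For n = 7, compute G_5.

823543

[0] 7 ≡ 2^2 + 2 + 1 (base 2). Lift 3: 31. −1: 30.
[1] 30 ≡ 3^3 + 3 (base 3). Lift 4: 260. −1: 259.
[2] 259 ≡ 4^4 + 3 (base 4). Lift 5: 3128. −1: 3127.
[3] 3127 ≡ 5^5 + 2 (base 5). Lift 6: 46658. −1: 46657.
[4] 46657 ≡ 6^6 + 1 (base 6). Lift 7: 823544. −1: 823543.
[5] 823543 ≡ 7^7 (base 7). Lift 8: 16777216. −1: 16777215.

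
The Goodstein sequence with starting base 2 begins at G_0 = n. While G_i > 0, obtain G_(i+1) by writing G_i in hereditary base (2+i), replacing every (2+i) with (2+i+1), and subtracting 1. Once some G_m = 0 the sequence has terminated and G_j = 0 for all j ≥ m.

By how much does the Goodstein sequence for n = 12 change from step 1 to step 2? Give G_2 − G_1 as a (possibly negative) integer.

958

base 2: 12 = 2^(2 + 1) + 2^2; at 3: 3^(3 + 1) + 3^3 = 108; next = 107
base 3: 107 = 3^(3 + 1) + 2·3^2 + 2·3 + 2; at 4: 4^(4 + 1) + 2·4^2 + 2·4 + 2 = 1066; next = 1065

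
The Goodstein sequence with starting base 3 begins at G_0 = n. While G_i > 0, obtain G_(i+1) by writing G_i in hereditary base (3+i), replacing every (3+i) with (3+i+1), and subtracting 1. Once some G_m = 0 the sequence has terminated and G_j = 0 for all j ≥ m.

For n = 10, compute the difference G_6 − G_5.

i=0: 10 = 3^2 + 1 (b=3); 3→4: 4^2 + 1 = 17; 17−1 = 16
i=1: 16 = 4^2 (b=4); 4→5: 5^2 = 25; 25−1 = 24
i=2: 24 = 4·5 + 4 (b=5); 5→6: 4·6 + 4 = 28; 28−1 = 27
i=3: 27 = 4·6 + 3 (b=6); 6→7: 4·7 + 3 = 31; 31−1 = 30
i=4: 30 = 4·7 + 2 (b=7); 7→8: 4·8 + 2 = 34; 34−1 = 33
i=5: 33 = 4·8 + 1 (b=8); 8→9: 4·9 + 1 = 37; 37−1 = 36

3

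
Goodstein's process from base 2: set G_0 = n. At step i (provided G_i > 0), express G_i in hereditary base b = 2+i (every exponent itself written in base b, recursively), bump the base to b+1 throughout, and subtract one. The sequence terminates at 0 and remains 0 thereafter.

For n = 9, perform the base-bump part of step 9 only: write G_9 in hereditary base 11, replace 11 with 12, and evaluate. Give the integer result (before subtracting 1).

G_0=9  [base 2] 2^(2 + 1) + 1  →[2↦3]→  3^(3 + 1) + 1 = 82  −1 ⇒ G_1=81
G_1=81  [base 3] 3^(3 + 1)  →[3↦4]→  4^(4 + 1) = 1024  −1 ⇒ G_2=1023
G_2=1023  [base 4] 3·4^4 + 3·4^3 + 3·4^2 + 3·4 + 3  →[4↦5]→  3·5^5 + 3·5^3 + 3·5^2 + 3·5 + 3 = 9843  −1 ⇒ G_3=9842
G_3=9842  [base 5] 3·5^5 + 3·5^3 + 3·5^2 + 3·5 + 2  →[5↦6]→  3·6^6 + 3·6^3 + 3·6^2 + 3·6 + 2 = 140744  −1 ⇒ G_4=140743
G_4=140743  [base 6] 3·6^6 + 3·6^3 + 3·6^2 + 3·6 + 1  →[6↦7]→  3·7^7 + 3·7^3 + 3·7^2 + 3·7 + 1 = 2471827  −1 ⇒ G_5=2471826
G_5=2471826  [base 7] 3·7^7 + 3·7^3 + 3·7^2 + 3·7  →[7↦8]→  3·8^8 + 3·8^3 + 3·8^2 + 3·8 = 50333400  −1 ⇒ G_6=50333399
G_6=50333399  [base 8] 3·8^8 + 3·8^3 + 3·8^2 + 2·8 + 7  →[8↦9]→  3·9^9 + 3·9^3 + 3·9^2 + 2·9 + 7 = 1162263922  −1 ⇒ G_7=1162263921
G_7=1162263921  [base 9] 3·9^9 + 3·9^3 + 3·9^2 + 2·9 + 6  →[9↦10]→  3·10^10 + 3·10^3 + 3·10^2 + 2·10 + 6 = 30000003326  −1 ⇒ G_8=30000003325
G_8=30000003325  [base 10] 3·10^10 + 3·10^3 + 3·10^2 + 2·10 + 5  →[10↦11]→  3·11^11 + 3·11^3 + 3·11^2 + 2·11 + 5 = 855935016216  −1 ⇒ G_9=855935016215

26748301350412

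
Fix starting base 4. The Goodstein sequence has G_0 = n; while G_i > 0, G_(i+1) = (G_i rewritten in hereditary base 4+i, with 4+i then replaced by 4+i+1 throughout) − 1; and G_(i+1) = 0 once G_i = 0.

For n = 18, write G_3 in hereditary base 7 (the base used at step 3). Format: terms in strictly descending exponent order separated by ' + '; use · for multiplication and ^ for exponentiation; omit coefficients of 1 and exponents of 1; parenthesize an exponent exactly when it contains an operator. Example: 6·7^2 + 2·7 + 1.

(0) 18|_4 = 4^2 + 2 ↦ 5^2 + 2|_5 = 27 ⇒ 26
(1) 26|_5 = 5^2 + 1 ↦ 6^2 + 1|_6 = 37 ⇒ 36
(2) 36|_6 = 6^2 ↦ 7^2|_7 = 49 ⇒ 48
(3) 48|_7 = 6·7 + 6 ↦ 6·8 + 6|_8 = 54 ⇒ 53

6·7 + 6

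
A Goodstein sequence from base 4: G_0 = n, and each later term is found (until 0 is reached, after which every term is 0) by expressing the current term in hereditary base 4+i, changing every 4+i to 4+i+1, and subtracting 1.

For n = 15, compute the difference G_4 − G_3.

2

i=0: 15 = 3·4 + 3 (b=4); 4→5: 3·5 + 3 = 18; 18−1 = 17
i=1: 17 = 3·5 + 2 (b=5); 5→6: 3·6 + 2 = 20; 20−1 = 19
i=2: 19 = 3·6 + 1 (b=6); 6→7: 3·7 + 1 = 22; 22−1 = 21
i=3: 21 = 3·7 (b=7); 7→8: 3·8 = 24; 24−1 = 23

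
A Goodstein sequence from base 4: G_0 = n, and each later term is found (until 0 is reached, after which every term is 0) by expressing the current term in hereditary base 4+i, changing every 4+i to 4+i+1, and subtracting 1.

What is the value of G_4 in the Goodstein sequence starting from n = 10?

G_0=10  [base 4] 2·4 + 2  →[4↦5]→  2·5 + 2 = 12  −1 ⇒ G_1=11
G_1=11  [base 5] 2·5 + 1  →[5↦6]→  2·6 + 1 = 13  −1 ⇒ G_2=12
G_2=12  [base 6] 2·6  →[6↦7]→  2·7 = 14  −1 ⇒ G_3=13
G_3=13  [base 7] 7 + 6  →[7↦8]→  8 + 6 = 14  −1 ⇒ G_4=13
G_4=13  [base 8] 8 + 5  →[8↦9]→  9 + 5 = 14  −1 ⇒ G_5=13

13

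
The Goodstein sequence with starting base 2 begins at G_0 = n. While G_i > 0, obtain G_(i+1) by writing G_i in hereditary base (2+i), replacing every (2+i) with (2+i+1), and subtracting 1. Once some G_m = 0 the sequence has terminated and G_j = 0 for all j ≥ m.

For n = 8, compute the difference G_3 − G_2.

step 0: 8 = 2^(2 + 1); sub 3 for 2: 3^(3 + 1); = 81; G_1 = 81−1 = 80
step 1: 80 = 2·3^3 + 2·3^2 + 2·3 + 2; sub 4 for 3: 2·4^4 + 2·4^2 + 2·4 + 2; = 554; G_2 = 554−1 = 553
step 2: 553 = 2·4^4 + 2·4^2 + 2·4 + 1; sub 5 for 4: 2·5^5 + 2·5^2 + 2·5 + 1; = 6311; G_3 = 6311−1 = 6310

5757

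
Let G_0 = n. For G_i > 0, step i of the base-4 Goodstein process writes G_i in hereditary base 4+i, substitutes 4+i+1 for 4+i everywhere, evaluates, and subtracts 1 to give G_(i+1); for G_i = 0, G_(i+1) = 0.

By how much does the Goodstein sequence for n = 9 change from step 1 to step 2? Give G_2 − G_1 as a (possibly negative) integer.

1

step 0: 9 = 2·4 + 1; sub 5 for 4: 2·5 + 1; = 11; G_1 = 11−1 = 10
step 1: 10 = 2·5; sub 6 for 5: 2·6; = 12; G_2 = 12−1 = 11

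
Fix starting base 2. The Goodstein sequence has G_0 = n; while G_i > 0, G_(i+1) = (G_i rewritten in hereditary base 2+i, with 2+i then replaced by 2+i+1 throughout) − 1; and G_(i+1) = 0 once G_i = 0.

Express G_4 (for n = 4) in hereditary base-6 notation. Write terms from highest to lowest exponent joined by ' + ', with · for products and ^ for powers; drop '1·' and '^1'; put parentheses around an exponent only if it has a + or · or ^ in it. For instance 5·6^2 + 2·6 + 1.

base 2: 4 = 2^2; at 3: 3^3 = 27; next = 26
base 3: 26 = 2·3^2 + 2·3 + 2; at 4: 2·4^2 + 2·4 + 2 = 42; next = 41
base 4: 41 = 2·4^2 + 2·4 + 1; at 5: 2·5^2 + 2·5 + 1 = 61; next = 60
base 5: 60 = 2·5^2 + 2·5; at 6: 2·6^2 + 2·6 = 84; next = 83
base 6: 83 = 2·6^2 + 6 + 5; at 7: 2·7^2 + 7 + 5 = 110; next = 109

2·6^2 + 6 + 5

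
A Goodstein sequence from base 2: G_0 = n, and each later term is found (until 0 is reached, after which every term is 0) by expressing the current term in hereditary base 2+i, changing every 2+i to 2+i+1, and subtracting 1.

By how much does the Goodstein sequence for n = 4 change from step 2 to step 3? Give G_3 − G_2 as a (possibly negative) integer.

19

G_0=4  [base 2] 2^2  →[2↦3]→  3^3 = 27  −1 ⇒ G_1=26
G_1=26  [base 3] 2·3^2 + 2·3 + 2  →[3↦4]→  2·4^2 + 2·4 + 2 = 42  −1 ⇒ G_2=41
G_2=41  [base 4] 2·4^2 + 2·4 + 1  →[4↦5]→  2·5^2 + 2·5 + 1 = 61  −1 ⇒ G_3=60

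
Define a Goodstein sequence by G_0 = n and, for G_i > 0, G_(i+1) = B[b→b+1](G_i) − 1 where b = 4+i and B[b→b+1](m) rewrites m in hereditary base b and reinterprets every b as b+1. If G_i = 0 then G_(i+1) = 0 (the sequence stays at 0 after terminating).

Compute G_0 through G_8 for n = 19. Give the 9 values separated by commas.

19, 27, 37, 49, 63, 69, 75, 81, 87

[0] 19 ≡ 4^2 + 3 (base 4). Lift 5: 28. −1: 27.
[1] 27 ≡ 5^2 + 2 (base 5). Lift 6: 38. −1: 37.
[2] 37 ≡ 6^2 + 1 (base 6). Lift 7: 50. −1: 49.
[3] 49 ≡ 7^2 (base 7). Lift 8: 64. −1: 63.
[4] 63 ≡ 7·8 + 7 (base 8). Lift 9: 70. −1: 69.
[5] 69 ≡ 7·9 + 6 (base 9). Lift 10: 76. −1: 75.
[6] 75 ≡ 7·10 + 5 (base 10). Lift 11: 82. −1: 81.
[7] 81 ≡ 7·11 + 4 (base 11). Lift 12: 88. −1: 87.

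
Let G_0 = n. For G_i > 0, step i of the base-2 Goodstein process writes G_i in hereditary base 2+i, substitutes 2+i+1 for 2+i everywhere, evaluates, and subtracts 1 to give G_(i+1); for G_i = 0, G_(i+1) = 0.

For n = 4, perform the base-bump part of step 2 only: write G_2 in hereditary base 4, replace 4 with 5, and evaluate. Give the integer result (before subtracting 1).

61

i=0: 4 = 2^2 (b=2); 2→3: 3^3 = 27; 27−1 = 26
i=1: 26 = 2·3^2 + 2·3 + 2 (b=3); 3→4: 2·4^2 + 2·4 + 2 = 42; 42−1 = 41
i=2: 41 = 2·4^2 + 2·4 + 1 (b=4); 4→5: 2·5^2 + 2·5 + 1 = 61; 61−1 = 60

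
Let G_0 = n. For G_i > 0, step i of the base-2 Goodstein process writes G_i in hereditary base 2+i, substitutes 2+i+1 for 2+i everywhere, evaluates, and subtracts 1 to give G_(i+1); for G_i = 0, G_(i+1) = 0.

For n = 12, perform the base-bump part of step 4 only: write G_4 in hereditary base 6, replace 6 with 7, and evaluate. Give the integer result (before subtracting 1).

G_0=12  [base 2] 2^(2 + 1) + 2^2  →[2↦3]→  3^(3 + 1) + 3^3 = 108  −1 ⇒ G_1=107
G_1=107  [base 3] 3^(3 + 1) + 2·3^2 + 2·3 + 2  →[3↦4]→  4^(4 + 1) + 2·4^2 + 2·4 + 2 = 1066  −1 ⇒ G_2=1065
G_2=1065  [base 4] 4^(4 + 1) + 2·4^2 + 2·4 + 1  →[4↦5]→  5^(5 + 1) + 2·5^2 + 2·5 + 1 = 15686  −1 ⇒ G_3=15685
G_3=15685  [base 5] 5^(5 + 1) + 2·5^2 + 2·5  →[5↦6]→  6^(6 + 1) + 2·6^2 + 2·6 = 280020  −1 ⇒ G_4=280019
G_4=280019  [base 6] 6^(6 + 1) + 2·6^2 + 6 + 5  →[6↦7]→  7^(7 + 1) + 2·7^2 + 7 + 5 = 5764911  −1 ⇒ G_5=5764910

5764911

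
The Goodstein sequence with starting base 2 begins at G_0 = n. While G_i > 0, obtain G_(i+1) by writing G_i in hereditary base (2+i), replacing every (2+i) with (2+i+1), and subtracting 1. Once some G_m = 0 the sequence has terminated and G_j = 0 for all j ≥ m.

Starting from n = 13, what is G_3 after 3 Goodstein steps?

base 2: 13 = 2^(2 + 1) + 2^2 + 1; at 3: 3^(3 + 1) + 3^3 + 1 = 109; next = 108
base 3: 108 = 3^(3 + 1) + 3^3; at 4: 4^(4 + 1) + 4^4 = 1280; next = 1279
base 4: 1279 = 4^(4 + 1) + 3·4^3 + 3·4^2 + 3·4 + 3; at 5: 5^(5 + 1) + 3·5^3 + 3·5^2 + 3·5 + 3 = 16093; next = 16092
base 5: 16092 = 5^(5 + 1) + 3·5^3 + 3·5^2 + 3·5 + 2; at 6: 6^(6 + 1) + 3·6^3 + 3·6^2 + 3·6 + 2 = 280712; next = 280711

16092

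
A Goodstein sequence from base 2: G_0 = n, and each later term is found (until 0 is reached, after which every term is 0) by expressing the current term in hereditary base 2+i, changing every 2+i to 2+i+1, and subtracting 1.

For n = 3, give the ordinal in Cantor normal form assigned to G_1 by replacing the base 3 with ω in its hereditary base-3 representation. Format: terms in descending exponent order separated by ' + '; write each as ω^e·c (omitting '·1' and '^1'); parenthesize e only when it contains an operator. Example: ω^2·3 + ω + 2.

[0] 3 ≡ 2 + 1 (base 2). Lift 3: 4. −1: 3.
[1] 3 ≡ 3 (base 3). Lift 4: 4. −1: 3.

ω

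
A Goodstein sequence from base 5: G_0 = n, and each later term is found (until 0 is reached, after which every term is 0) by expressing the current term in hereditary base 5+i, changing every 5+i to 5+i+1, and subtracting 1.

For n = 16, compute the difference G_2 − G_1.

G_0 = 16. HB_5(16) = 3·5 + 1. Bump = 19. G_1 = 18.
G_1 = 18. HB_6(18) = 3·6. Bump = 21. G_2 = 20.

2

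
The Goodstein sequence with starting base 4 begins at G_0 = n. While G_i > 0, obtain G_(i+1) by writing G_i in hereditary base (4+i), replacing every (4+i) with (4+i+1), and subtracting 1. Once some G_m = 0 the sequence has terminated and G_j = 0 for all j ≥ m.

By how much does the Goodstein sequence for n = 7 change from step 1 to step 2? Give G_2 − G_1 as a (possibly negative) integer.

[0] 7 ≡ 4 + 3 (base 4). Lift 5: 8. −1: 7.
[1] 7 ≡ 5 + 2 (base 5). Lift 6: 8. −1: 7.

0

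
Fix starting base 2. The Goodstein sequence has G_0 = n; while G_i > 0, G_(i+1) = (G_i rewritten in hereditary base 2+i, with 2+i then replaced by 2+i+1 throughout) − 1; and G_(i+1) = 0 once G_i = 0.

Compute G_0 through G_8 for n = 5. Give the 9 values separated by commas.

5, 27, 255, 467, 775, 1197, 1751, 2454, 3325

[0] 5 ≡ 2^2 + 1 (base 2). Lift 3: 28. −1: 27.
[1] 27 ≡ 3^3 (base 3). Lift 4: 256. −1: 255.
[2] 255 ≡ 3·4^3 + 3·4^2 + 3·4 + 3 (base 4). Lift 5: 468. −1: 467.
[3] 467 ≡ 3·5^3 + 3·5^2 + 3·5 + 2 (base 5). Lift 6: 776. −1: 775.
[4] 775 ≡ 3·6^3 + 3·6^2 + 3·6 + 1 (base 6). Lift 7: 1198. −1: 1197.
[5] 1197 ≡ 3·7^3 + 3·7^2 + 3·7 (base 7). Lift 8: 1752. −1: 1751.
[6] 1751 ≡ 3·8^3 + 3·8^2 + 2·8 + 7 (base 8). Lift 9: 2455. −1: 2454.
[7] 2454 ≡ 3·9^3 + 3·9^2 + 2·9 + 6 (base 9). Lift 10: 3326. −1: 3325.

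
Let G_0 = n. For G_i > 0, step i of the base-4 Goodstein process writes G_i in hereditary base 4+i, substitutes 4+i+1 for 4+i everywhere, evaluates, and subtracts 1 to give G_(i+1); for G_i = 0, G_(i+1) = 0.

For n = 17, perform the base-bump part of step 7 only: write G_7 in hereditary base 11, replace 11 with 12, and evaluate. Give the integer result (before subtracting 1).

60

i=0: 17 = 4^2 + 1 (b=4); 4→5: 5^2 + 1 = 26; 26−1 = 25
i=1: 25 = 5^2 (b=5); 5→6: 6^2 = 36; 36−1 = 35
i=2: 35 = 5·6 + 5 (b=6); 6→7: 5·7 + 5 = 40; 40−1 = 39
i=3: 39 = 5·7 + 4 (b=7); 7→8: 5·8 + 4 = 44; 44−1 = 43
i=4: 43 = 5·8 + 3 (b=8); 8→9: 5·9 + 3 = 48; 48−1 = 47
i=5: 47 = 5·9 + 2 (b=9); 9→10: 5·10 + 2 = 52; 52−1 = 51
i=6: 51 = 5·10 + 1 (b=10); 10→11: 5·11 + 1 = 56; 56−1 = 55
i=7: 55 = 5·11 (b=11); 11→12: 5·12 = 60; 60−1 = 59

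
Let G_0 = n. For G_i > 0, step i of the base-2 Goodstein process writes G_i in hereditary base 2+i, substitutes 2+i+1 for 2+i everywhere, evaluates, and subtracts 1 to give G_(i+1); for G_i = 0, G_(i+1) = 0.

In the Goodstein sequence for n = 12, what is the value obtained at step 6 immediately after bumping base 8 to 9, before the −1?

3486784575

G_0=12  [base 2] 2^(2 + 1) + 2^2  →[2↦3]→  3^(3 + 1) + 3^3 = 108  −1 ⇒ G_1=107
G_1=107  [base 3] 3^(3 + 1) + 2·3^2 + 2·3 + 2  →[3↦4]→  4^(4 + 1) + 2·4^2 + 2·4 + 2 = 1066  −1 ⇒ G_2=1065
G_2=1065  [base 4] 4^(4 + 1) + 2·4^2 + 2·4 + 1  →[4↦5]→  5^(5 + 1) + 2·5^2 + 2·5 + 1 = 15686  −1 ⇒ G_3=15685
G_3=15685  [base 5] 5^(5 + 1) + 2·5^2 + 2·5  →[5↦6]→  6^(6 + 1) + 2·6^2 + 2·6 = 280020  −1 ⇒ G_4=280019
G_4=280019  [base 6] 6^(6 + 1) + 2·6^2 + 6 + 5  →[6↦7]→  7^(7 + 1) + 2·7^2 + 7 + 5 = 5764911  −1 ⇒ G_5=5764910
G_5=5764910  [base 7] 7^(7 + 1) + 2·7^2 + 7 + 4  →[7↦8]→  8^(8 + 1) + 2·8^2 + 8 + 4 = 134217868  −1 ⇒ G_6=134217867
G_6=134217867  [base 8] 8^(8 + 1) + 2·8^2 + 8 + 3  →[8↦9]→  9^(9 + 1) + 2·9^2 + 9 + 3 = 3486784575  −1 ⇒ G_7=3486784574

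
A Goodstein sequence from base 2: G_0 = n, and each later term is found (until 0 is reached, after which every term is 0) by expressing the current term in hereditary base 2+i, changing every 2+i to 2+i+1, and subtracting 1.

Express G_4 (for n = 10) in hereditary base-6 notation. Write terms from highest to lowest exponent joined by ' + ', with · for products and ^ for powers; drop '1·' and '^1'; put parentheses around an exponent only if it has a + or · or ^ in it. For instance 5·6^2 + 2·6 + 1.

5·6^6 + 5·6^5 + 5·6^4 + 5·6^3 + 5·6^2 + 5·6 + 5

G_0 = 10. HB_2(10) = 2^(2 + 1) + 2. Bump = 84. G_1 = 83.
G_1 = 83. HB_3(83) = 3^(3 + 1) + 2. Bump = 1026. G_2 = 1025.
G_2 = 1025. HB_4(1025) = 4^(4 + 1) + 1. Bump = 15626. G_3 = 15625.
G_3 = 15625. HB_5(15625) = 5^(5 + 1). Bump = 279936. G_4 = 279935.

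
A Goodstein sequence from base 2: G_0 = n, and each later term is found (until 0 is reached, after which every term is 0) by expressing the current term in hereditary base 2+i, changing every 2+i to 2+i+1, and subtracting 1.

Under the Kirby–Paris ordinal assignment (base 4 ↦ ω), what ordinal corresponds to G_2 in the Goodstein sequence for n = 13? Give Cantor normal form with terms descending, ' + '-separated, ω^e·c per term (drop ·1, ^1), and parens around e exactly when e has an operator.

ω^(ω + 1) + ω^3·3 + ω^2·3 + ω·3 + 3

i=0: 13 = 2^(2 + 1) + 2^2 + 1 (b=2); 2→3: 3^(3 + 1) + 3^3 + 1 = 109; 109−1 = 108
i=1: 108 = 3^(3 + 1) + 3^3 (b=3); 3→4: 4^(4 + 1) + 4^4 = 1280; 1280−1 = 1279
i=2: 1279 = 4^(4 + 1) + 3·4^3 + 3·4^2 + 3·4 + 3 (b=4); 4→5: 5^(5 + 1) + 3·5^3 + 3·5^2 + 3·5 + 3 = 16093; 16093−1 = 16092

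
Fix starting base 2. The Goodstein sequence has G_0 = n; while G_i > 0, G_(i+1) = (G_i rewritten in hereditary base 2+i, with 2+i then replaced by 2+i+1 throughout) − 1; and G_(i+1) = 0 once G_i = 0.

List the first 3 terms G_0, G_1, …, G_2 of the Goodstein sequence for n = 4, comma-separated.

4, 26, 41

4 —HB2→ 2^2 —bump→ 3^3 = 27 —(−1)→ 26
26 —HB3→ 2·3^2 + 2·3 + 2 —bump→ 2·4^2 + 2·4 + 2 = 42 —(−1)→ 41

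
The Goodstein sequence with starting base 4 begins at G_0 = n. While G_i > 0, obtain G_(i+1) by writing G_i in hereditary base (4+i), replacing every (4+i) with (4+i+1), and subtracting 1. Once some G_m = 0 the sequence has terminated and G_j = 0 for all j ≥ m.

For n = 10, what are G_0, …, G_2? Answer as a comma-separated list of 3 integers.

G_0 = 10. HB_4(10) = 2·4 + 2. Bump = 12. G_1 = 11.
G_1 = 11. HB_5(11) = 2·5 + 1. Bump = 13. G_2 = 12.

10, 11, 12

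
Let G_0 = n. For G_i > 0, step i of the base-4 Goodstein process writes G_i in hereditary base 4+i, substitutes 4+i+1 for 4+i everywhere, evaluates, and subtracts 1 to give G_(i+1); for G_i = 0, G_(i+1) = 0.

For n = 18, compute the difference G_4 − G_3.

[0] 18 ≡ 4^2 + 2 (base 4). Lift 5: 27. −1: 26.
[1] 26 ≡ 5^2 + 1 (base 5). Lift 6: 37. −1: 36.
[2] 36 ≡ 6^2 (base 6). Lift 7: 49. −1: 48.
[3] 48 ≡ 6·7 + 6 (base 7). Lift 8: 54. −1: 53.

5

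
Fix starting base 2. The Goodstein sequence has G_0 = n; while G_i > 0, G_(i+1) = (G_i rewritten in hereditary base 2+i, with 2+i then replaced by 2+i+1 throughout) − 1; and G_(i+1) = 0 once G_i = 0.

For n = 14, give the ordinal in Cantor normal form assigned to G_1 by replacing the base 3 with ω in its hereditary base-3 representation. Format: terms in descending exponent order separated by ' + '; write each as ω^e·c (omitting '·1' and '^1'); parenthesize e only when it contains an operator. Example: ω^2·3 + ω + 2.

step 0: 14 = 2^(2 + 1) + 2^2 + 2; sub 3 for 2: 3^(3 + 1) + 3^3 + 3; = 111; G_1 = 111−1 = 110
step 1: 110 = 3^(3 + 1) + 3^3 + 2; sub 4 for 3: 4^(4 + 1) + 4^4 + 2; = 1282; G_2 = 1282−1 = 1281

ω^(ω + 1) + ω^ω + 2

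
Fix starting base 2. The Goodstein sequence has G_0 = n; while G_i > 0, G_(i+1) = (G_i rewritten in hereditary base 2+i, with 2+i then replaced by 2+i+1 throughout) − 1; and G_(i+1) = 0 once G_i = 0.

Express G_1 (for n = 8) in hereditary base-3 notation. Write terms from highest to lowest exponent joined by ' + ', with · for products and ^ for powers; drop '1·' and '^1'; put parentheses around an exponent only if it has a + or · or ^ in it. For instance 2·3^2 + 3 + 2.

2·3^3 + 2·3^2 + 2·3 + 2

step 0: 8 = 2^(2 + 1); sub 3 for 2: 3^(3 + 1); = 81; G_1 = 81−1 = 80
step 1: 80 = 2·3^3 + 2·3^2 + 2·3 + 2; sub 4 for 3: 2·4^4 + 2·4^2 + 2·4 + 2; = 554; G_2 = 554−1 = 553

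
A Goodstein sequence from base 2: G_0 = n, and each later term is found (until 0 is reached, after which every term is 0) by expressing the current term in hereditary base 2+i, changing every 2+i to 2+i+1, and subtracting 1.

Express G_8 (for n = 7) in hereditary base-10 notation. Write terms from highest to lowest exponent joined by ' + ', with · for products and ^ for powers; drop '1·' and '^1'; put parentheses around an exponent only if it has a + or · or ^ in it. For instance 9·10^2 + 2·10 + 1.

step 0: 7 = 2^2 + 2 + 1; sub 3 for 2: 3^3 + 3 + 1; = 31; G_1 = 31−1 = 30
step 1: 30 = 3^3 + 3; sub 4 for 3: 4^4 + 4; = 260; G_2 = 260−1 = 259
step 2: 259 = 4^4 + 3; sub 5 for 4: 5^5 + 3; = 3128; G_3 = 3128−1 = 3127
step 3: 3127 = 5^5 + 2; sub 6 for 5: 6^6 + 2; = 46658; G_4 = 46658−1 = 46657
step 4: 46657 = 6^6 + 1; sub 7 for 6: 7^7 + 1; = 823544; G_5 = 823544−1 = 823543
step 5: 823543 = 7^7; sub 8 for 7: 8^8; = 16777216; G_6 = 16777216−1 = 16777215
step 6: 16777215 = 7·8^7 + 7·8^6 + 7·8^5 + 7·8^4 + 7·8^3 + 7·8^2 + 7·8 + 7; sub 9 for 8: 7·9^7 + 7·9^6 + 7·9^5 + 7·9^4 + 7·9^3 + 7·9^2 + 7·9 + 7; = 37665880; G_7 = 37665880−1 = 37665879
step 7: 37665879 = 7·9^7 + 7·9^6 + 7·9^5 + 7·9^4 + 7·9^3 + 7·9^2 + 7·9 + 6; sub 10 for 9: 7·10^7 + 7·10^6 + 7·10^5 + 7·10^4 + 7·10^3 + 7·10^2 + 7·10 + 6; = 77777776; G_8 = 77777776−1 = 77777775

7·10^7 + 7·10^6 + 7·10^5 + 7·10^4 + 7·10^3 + 7·10^2 + 7·10 + 5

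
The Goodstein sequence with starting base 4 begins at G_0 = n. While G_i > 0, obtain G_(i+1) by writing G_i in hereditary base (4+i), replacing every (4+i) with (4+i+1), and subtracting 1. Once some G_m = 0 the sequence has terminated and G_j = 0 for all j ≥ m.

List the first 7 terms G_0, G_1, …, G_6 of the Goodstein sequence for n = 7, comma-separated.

i=0: 7 = 4 + 3 (b=4); 4→5: 5 + 3 = 8; 8−1 = 7
i=1: 7 = 5 + 2 (b=5); 5→6: 6 + 2 = 8; 8−1 = 7
i=2: 7 = 6 + 1 (b=6); 6→7: 7 + 1 = 8; 8−1 = 7
i=3: 7 = 7 (b=7); 7→8: 8 = 8; 8−1 = 7
i=4: 7 = 7 (b=8); 8→9: 7 = 7; 7−1 = 6
i=5: 6 = 6 (b=9); 9→10: 6 = 6; 6−1 = 5

7, 7, 7, 7, 7, 6, 5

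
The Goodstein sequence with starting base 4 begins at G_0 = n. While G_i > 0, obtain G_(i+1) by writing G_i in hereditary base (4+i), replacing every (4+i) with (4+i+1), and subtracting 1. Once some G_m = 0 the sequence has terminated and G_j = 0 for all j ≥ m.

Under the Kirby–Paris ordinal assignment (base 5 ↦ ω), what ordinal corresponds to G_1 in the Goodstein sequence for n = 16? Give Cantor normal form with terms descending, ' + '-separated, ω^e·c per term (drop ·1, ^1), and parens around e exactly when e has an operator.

ω·4 + 4

G_0=16  [base 4] 4^2  →[4↦5]→  5^2 = 25  −1 ⇒ G_1=24
G_1=24  [base 5] 4·5 + 4  →[5↦6]→  4·6 + 4 = 28  −1 ⇒ G_2=27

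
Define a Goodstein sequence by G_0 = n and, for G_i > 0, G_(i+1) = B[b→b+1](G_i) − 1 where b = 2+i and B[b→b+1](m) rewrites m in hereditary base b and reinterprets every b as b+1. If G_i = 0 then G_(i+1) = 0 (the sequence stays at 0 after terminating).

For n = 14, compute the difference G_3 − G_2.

17469

[0] 14 ≡ 2^(2 + 1) + 2^2 + 2 (base 2). Lift 3: 111. −1: 110.
[1] 110 ≡ 3^(3 + 1) + 3^3 + 2 (base 3). Lift 4: 1282. −1: 1281.
[2] 1281 ≡ 4^(4 + 1) + 4^4 + 1 (base 4). Lift 5: 18751. −1: 18750.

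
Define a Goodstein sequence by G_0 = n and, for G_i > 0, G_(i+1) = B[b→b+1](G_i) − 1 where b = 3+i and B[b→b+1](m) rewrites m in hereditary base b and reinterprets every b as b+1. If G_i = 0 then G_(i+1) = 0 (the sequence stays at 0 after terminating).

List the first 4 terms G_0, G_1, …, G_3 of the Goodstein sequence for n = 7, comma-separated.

7, 8, 9, 9

G_0 = 7. HB_3(7) = 2·3 + 1. Bump = 9. G_1 = 8.
G_1 = 8. HB_4(8) = 2·4. Bump = 10. G_2 = 9.
G_2 = 9. HB_5(9) = 5 + 4. Bump = 10. G_3 = 9.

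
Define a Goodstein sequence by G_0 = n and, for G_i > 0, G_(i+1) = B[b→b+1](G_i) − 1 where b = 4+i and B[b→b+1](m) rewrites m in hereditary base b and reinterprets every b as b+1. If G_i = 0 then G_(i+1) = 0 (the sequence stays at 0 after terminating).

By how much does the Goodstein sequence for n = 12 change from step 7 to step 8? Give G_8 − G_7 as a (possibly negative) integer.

0

12 —HB4→ 3·4 —bump→ 3·5 = 15 —(−1)→ 14
14 —HB5→ 2·5 + 4 —bump→ 2·6 + 4 = 16 —(−1)→ 15
15 —HB6→ 2·6 + 3 —bump→ 2·7 + 3 = 17 —(−1)→ 16
16 —HB7→ 2·7 + 2 —bump→ 2·8 + 2 = 18 —(−1)→ 17
17 —HB8→ 2·8 + 1 —bump→ 2·9 + 1 = 19 —(−1)→ 18
18 —HB9→ 2·9 —bump→ 2·10 = 20 —(−1)→ 19
19 —HB10→ 10 + 9 —bump→ 11 + 9 = 20 —(−1)→ 19
19 —HB11→ 11 + 8 —bump→ 12 + 8 = 20 —(−1)→ 19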